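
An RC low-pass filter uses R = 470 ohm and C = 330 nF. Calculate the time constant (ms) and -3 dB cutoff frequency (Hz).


Time constant: tau = R * C.
tau = 470 * 3.30e-07 = 0.0001551 s
tau = 0.1551 ms
Cutoff frequency: fc = 1 / (2*pi*R*C).
fc = 1 / (2*pi*0.0001551) = 1026.14 Hz

tau = 0.1551 ms, fc = 1026.14 Hz


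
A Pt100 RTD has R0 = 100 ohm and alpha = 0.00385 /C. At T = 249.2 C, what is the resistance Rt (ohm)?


The RTD equation: Rt = R0 * (1 + alpha * T).
Rt = 100 * (1 + 0.00385 * 249.2)
Rt = 100 * (1 + 0.95942)
Rt = 100 * 1.95942
Rt = 195.942 ohm

195.942 ohm


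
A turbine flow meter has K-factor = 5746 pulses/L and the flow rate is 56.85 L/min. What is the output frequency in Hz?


Frequency = K * Q / 60 (converting L/min to L/s).
f = 5746 * 56.85 / 60
f = 326660.1 / 60
f = 5444.34 Hz

5444.34 Hz


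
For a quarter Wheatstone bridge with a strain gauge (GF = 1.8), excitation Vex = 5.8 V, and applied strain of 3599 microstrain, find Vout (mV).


Quarter bridge output: Vout = (GF * epsilon * Vex) / 4.
Vout = (1.8 * 3599e-6 * 5.8) / 4
Vout = 0.03757356 / 4 V
Vout = 0.00939339 V = 9.3934 mV

9.3934 mV


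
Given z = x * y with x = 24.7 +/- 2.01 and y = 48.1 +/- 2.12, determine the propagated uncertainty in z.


For a product z = x*y, the relative uncertainty is:
uz/z = sqrt((ux/x)^2 + (uy/y)^2)
Relative uncertainties: ux/x = 2.01/24.7 = 0.081377
uy/y = 2.12/48.1 = 0.044075
z = 24.7 * 48.1 = 1188.1
uz = 1188.1 * sqrt(0.081377^2 + 0.044075^2) = 109.951

109.951


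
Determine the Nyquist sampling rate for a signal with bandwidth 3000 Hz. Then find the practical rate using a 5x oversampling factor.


By Nyquist theorem, fs_min = 2 * fmax.
fs_min = 2 * 3000 = 6000 Hz
Practical rate = 5 * fs_min = 5 * 6000 = 30000 Hz

fs_min = 6000 Hz, fs_practical = 30000 Hz


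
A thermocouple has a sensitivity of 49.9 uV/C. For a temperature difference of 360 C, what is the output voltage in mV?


The thermocouple output V = sensitivity * dT.
V = 49.9 uV/C * 360 C
V = 17964.0 uV
V = 17.964 mV

17.964 mV


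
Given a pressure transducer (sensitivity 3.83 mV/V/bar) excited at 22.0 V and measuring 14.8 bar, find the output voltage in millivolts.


Output = sensitivity * Vex * P.
Vout = 3.83 * 22.0 * 14.8
Vout = 84.26 * 14.8
Vout = 1247.05 mV

1247.05 mV


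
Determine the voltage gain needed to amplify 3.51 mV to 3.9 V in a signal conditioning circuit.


Gain = Vout / Vin (converting to same units).
G = 3.9 V / 3.51 mV
G = 3900.0 mV / 3.51 mV
G = 1111.11

1111.11


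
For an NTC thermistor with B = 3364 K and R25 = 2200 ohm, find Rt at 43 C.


NTC thermistor equation: Rt = R25 * exp(B * (1/T - 1/T25)).
T in Kelvin: 316.15 K, T25 = 298.15 K
1/T - 1/T25 = 1/316.15 - 1/298.15 = -0.00019096
B * (1/T - 1/T25) = 3364 * -0.00019096 = -0.6424
Rt = 2200 * exp(-0.6424) = 1157.3 ohm

1157.3 ohm


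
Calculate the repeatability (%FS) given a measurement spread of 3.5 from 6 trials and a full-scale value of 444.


Repeatability = (spread / full scale) * 100%.
R = (3.5 / 444) * 100
R = 0.788 %FS

0.788 %FS


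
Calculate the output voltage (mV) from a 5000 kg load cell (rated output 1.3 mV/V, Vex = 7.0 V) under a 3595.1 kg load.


Vout = rated_output * Vex * (load / capacity).
Vout = 1.3 * 7.0 * (3595.1 / 5000)
Vout = 1.3 * 7.0 * 0.71902
Vout = 6.543 mV

6.543 mV


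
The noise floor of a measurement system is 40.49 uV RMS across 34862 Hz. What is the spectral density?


Noise spectral density = Vrms / sqrt(BW).
NSD = 40.49 / sqrt(34862)
NSD = 40.49 / 186.7137
NSD = 0.2169 uV/sqrt(Hz)

0.2169 uV/sqrt(Hz)


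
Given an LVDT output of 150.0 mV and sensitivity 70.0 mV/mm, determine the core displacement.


Displacement = Vout / sensitivity.
d = 150.0 / 70.0
d = 2.143 mm

2.143 mm


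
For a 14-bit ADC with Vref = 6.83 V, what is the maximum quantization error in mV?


The maximum quantization error is +/- LSB/2.
LSB = Vref / 2^n = 6.83 / 16384 = 0.00041687 V
Max error = LSB / 2 = 0.00041687 / 2 = 0.00020844 V
Max error = 0.2084 mV

0.2084 mV


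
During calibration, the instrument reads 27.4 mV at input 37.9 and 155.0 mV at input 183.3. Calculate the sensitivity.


Sensitivity = (y2 - y1) / (x2 - x1).
S = (155.0 - 27.4) / (183.3 - 37.9)
S = 127.6 / 145.4
S = 0.8776 mV/unit

0.8776 mV/unit


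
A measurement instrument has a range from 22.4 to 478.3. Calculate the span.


Span = upper range - lower range.
Span = 478.3 - (22.4)
Span = 455.9

455.9


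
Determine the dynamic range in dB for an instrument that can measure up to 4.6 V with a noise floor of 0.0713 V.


Dynamic range = 20 * log10(Vmax / Vnoise).
DR = 20 * log10(4.6 / 0.0713)
DR = 20 * log10(64.52)
DR = 36.19 dB

36.19 dB


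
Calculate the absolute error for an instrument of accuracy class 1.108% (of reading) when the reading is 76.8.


Absolute error = (accuracy% / 100) * reading.
Error = (1.108 / 100) * 76.8
Error = 0.01108 * 76.8
Error = 0.8509

0.8509


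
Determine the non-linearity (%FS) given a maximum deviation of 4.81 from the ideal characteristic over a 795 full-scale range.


Linearity error = (max deviation / full scale) * 100%.
Linearity = (4.81 / 795) * 100
Linearity = 0.605 %FS

0.605 %FS


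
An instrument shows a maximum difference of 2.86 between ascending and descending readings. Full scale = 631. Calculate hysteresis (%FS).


Hysteresis = (max difference / full scale) * 100%.
H = (2.86 / 631) * 100
H = 0.453 %FS

0.453 %FS


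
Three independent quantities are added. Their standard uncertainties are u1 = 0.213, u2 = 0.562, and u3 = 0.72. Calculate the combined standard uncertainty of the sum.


For a sum of independent quantities, uc = sqrt(u1^2 + u2^2 + u3^2).
uc = sqrt(0.213^2 + 0.562^2 + 0.72^2)
uc = sqrt(0.045369 + 0.315844 + 0.5184)
uc = 0.9379

0.9379


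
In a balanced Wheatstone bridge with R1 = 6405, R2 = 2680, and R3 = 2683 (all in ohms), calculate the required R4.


At balance: R1*R4 = R2*R3, so R4 = R2*R3/R1.
R4 = 2680 * 2683 / 6405
R4 = 7190440 / 6405
R4 = 1122.63 ohm

1122.63 ohm


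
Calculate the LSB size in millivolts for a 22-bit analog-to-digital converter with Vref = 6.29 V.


The resolution (LSB) of an ADC is Vref / 2^n.
LSB = 6.29 / 2^22
LSB = 6.29 / 4194304
LSB = 1.5e-06 V = 0.00149965 mV

0.00149965 mV


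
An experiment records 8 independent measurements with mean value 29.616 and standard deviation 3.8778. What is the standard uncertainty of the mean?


The standard uncertainty for Type A evaluation is u = s / sqrt(n).
u = 3.8778 / sqrt(8)
u = 3.8778 / 2.8284
u = 1.371

1.371


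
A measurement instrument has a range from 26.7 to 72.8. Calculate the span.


Span = upper range - lower range.
Span = 72.8 - (26.7)
Span = 46.1

46.1


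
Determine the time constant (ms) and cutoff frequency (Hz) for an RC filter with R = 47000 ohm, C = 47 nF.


Time constant: tau = R * C.
tau = 47000 * 4.70e-08 = 0.002209 s
tau = 2.209 ms
Cutoff frequency: fc = 1 / (2*pi*R*C).
fc = 1 / (2*pi*0.002209) = 72.05 Hz

tau = 2.209 ms, fc = 72.05 Hz


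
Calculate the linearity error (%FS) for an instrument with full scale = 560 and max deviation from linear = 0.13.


Linearity error = (max deviation / full scale) * 100%.
Linearity = (0.13 / 560) * 100
Linearity = 0.023 %FS

0.023 %FS


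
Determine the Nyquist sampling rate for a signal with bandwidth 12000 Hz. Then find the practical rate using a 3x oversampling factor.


By Nyquist theorem, fs_min = 2 * fmax.
fs_min = 2 * 12000 = 24000 Hz
Practical rate = 3 * fs_min = 3 * 24000 = 72000 Hz

fs_min = 24000 Hz, fs_practical = 72000 Hz


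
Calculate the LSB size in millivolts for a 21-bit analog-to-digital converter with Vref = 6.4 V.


The resolution (LSB) of an ADC is Vref / 2^n.
LSB = 6.4 / 2^21
LSB = 6.4 / 2097152
LSB = 3.05e-06 V = 0.00305176 mV

0.00305176 mV


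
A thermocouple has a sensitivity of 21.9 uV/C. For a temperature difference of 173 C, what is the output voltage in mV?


The thermocouple output V = sensitivity * dT.
V = 21.9 uV/C * 173 C
V = 3788.7 uV
V = 3.789 mV

3.789 mV


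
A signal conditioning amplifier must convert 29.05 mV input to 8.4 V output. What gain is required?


Gain = Vout / Vin (converting to same units).
G = 8.4 V / 29.05 mV
G = 8400.0 mV / 29.05 mV
G = 289.16

289.16


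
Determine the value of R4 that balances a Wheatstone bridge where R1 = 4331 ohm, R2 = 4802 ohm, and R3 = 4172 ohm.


At balance: R1*R4 = R2*R3, so R4 = R2*R3/R1.
R4 = 4802 * 4172 / 4331
R4 = 20033944 / 4331
R4 = 4625.71 ohm

4625.71 ohm


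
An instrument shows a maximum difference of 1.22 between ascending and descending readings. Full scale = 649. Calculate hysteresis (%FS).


Hysteresis = (max difference / full scale) * 100%.
H = (1.22 / 649) * 100
H = 0.188 %FS

0.188 %FS


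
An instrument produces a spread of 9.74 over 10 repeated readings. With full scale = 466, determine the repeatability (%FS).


Repeatability = (spread / full scale) * 100%.
R = (9.74 / 466) * 100
R = 2.09 %FS

2.09 %FS


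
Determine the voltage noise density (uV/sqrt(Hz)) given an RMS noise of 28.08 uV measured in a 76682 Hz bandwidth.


Noise spectral density = Vrms / sqrt(BW).
NSD = 28.08 / sqrt(76682)
NSD = 28.08 / 276.9151
NSD = 0.1014 uV/sqrt(Hz)

0.1014 uV/sqrt(Hz)


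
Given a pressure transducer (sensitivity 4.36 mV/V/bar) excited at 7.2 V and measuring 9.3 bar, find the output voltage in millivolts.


Output = sensitivity * Vex * P.
Vout = 4.36 * 7.2 * 9.3
Vout = 31.392 * 9.3
Vout = 291.95 mV

291.95 mV


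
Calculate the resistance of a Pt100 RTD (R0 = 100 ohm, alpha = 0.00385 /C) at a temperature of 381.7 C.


The RTD equation: Rt = R0 * (1 + alpha * T).
Rt = 100 * (1 + 0.00385 * 381.7)
Rt = 100 * (1 + 1.469545)
Rt = 100 * 2.469545
Rt = 246.954 ohm

246.954 ohm


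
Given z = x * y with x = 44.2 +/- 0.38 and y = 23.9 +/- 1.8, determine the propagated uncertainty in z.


For a product z = x*y, the relative uncertainty is:
uz/z = sqrt((ux/x)^2 + (uy/y)^2)
Relative uncertainties: ux/x = 0.38/44.2 = 0.008597
uy/y = 1.8/23.9 = 0.075314
z = 44.2 * 23.9 = 1056.4
uz = 1056.4 * sqrt(0.008597^2 + 0.075314^2) = 80.077

80.077


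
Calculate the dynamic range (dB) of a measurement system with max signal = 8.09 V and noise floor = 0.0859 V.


Dynamic range = 20 * log10(Vmax / Vnoise).
DR = 20 * log10(8.09 / 0.0859)
DR = 20 * log10(94.18)
DR = 39.48 dB

39.48 dB


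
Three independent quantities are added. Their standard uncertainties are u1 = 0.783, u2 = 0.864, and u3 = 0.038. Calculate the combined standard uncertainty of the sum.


For a sum of independent quantities, uc = sqrt(u1^2 + u2^2 + u3^2).
uc = sqrt(0.783^2 + 0.864^2 + 0.038^2)
uc = sqrt(0.613089 + 0.746496 + 0.001444)
uc = 1.1666

1.1666


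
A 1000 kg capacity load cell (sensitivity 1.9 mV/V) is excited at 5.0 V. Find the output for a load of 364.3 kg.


Vout = rated_output * Vex * (load / capacity).
Vout = 1.9 * 5.0 * (364.3 / 1000)
Vout = 1.9 * 5.0 * 0.3643
Vout = 3.461 mV

3.461 mV


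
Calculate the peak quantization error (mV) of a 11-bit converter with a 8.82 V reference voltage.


The maximum quantization error is +/- LSB/2.
LSB = Vref / 2^n = 8.82 / 2048 = 0.00430664 V
Max error = LSB / 2 = 0.00430664 / 2 = 0.00215332 V
Max error = 2.1533 mV

2.1533 mV


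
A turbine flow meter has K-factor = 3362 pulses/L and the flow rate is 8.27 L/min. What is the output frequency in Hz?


Frequency = K * Q / 60 (converting L/min to L/s).
f = 3362 * 8.27 / 60
f = 27803.74 / 60
f = 463.4 Hz

463.4 Hz


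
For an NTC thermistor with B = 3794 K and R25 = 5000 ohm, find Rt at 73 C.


NTC thermistor equation: Rt = R25 * exp(B * (1/T - 1/T25)).
T in Kelvin: 346.15 K, T25 = 298.15 K
1/T - 1/T25 = 1/346.15 - 1/298.15 = -0.0004651
B * (1/T - 1/T25) = 3794 * -0.0004651 = -1.7646
Rt = 5000 * exp(-1.7646) = 856.3 ohm

856.3 ohm


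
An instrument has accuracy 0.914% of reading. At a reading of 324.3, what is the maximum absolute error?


Absolute error = (accuracy% / 100) * reading.
Error = (0.914 / 100) * 324.3
Error = 0.00914 * 324.3
Error = 2.9641

2.9641


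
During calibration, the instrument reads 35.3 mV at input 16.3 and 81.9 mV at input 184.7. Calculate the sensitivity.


Sensitivity = (y2 - y1) / (x2 - x1).
S = (81.9 - 35.3) / (184.7 - 16.3)
S = 46.6 / 168.4
S = 0.2767 mV/unit

0.2767 mV/unit


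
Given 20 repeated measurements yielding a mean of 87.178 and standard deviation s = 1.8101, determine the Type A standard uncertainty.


The standard uncertainty for Type A evaluation is u = s / sqrt(n).
u = 1.8101 / sqrt(20)
u = 1.8101 / 4.4721
u = 0.4048

0.4048


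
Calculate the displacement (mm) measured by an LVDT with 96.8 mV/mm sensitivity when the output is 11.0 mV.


Displacement = Vout / sensitivity.
d = 11.0 / 96.8
d = 0.114 mm

0.114 mm


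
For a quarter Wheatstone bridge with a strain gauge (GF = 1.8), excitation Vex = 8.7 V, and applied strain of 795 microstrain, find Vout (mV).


Quarter bridge output: Vout = (GF * epsilon * Vex) / 4.
Vout = (1.8 * 795e-6 * 8.7) / 4
Vout = 0.0124497 / 4 V
Vout = 0.00311242 V = 3.1124 mV

3.1124 mV


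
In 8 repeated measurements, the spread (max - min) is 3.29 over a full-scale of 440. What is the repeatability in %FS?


Repeatability = (spread / full scale) * 100%.
R = (3.29 / 440) * 100
R = 0.748 %FS

0.748 %FS


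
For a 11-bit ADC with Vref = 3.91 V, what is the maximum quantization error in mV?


The maximum quantization error is +/- LSB/2.
LSB = Vref / 2^n = 3.91 / 2048 = 0.00190918 V
Max error = LSB / 2 = 0.00190918 / 2 = 0.00095459 V
Max error = 0.9546 mV

0.9546 mV


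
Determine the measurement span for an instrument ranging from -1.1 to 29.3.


Span = upper range - lower range.
Span = 29.3 - (-1.1)
Span = 30.4

30.4


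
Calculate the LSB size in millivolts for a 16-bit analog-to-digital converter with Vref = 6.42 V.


The resolution (LSB) of an ADC is Vref / 2^n.
LSB = 6.42 / 2^16
LSB = 6.42 / 65536
LSB = 9.796e-05 V = 0.09796143 mV

0.09796143 mV


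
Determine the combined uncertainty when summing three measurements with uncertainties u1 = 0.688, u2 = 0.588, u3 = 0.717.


For a sum of independent quantities, uc = sqrt(u1^2 + u2^2 + u3^2).
uc = sqrt(0.688^2 + 0.588^2 + 0.717^2)
uc = sqrt(0.473344 + 0.345744 + 0.514089)
uc = 1.1546

1.1546


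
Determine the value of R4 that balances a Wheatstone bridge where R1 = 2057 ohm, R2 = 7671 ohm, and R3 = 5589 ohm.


At balance: R1*R4 = R2*R3, so R4 = R2*R3/R1.
R4 = 7671 * 5589 / 2057
R4 = 42873219 / 2057
R4 = 20842.6 ohm

20842.6 ohm


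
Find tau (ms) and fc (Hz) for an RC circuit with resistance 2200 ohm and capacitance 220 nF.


Time constant: tau = R * C.
tau = 2200 * 2.20e-07 = 0.000484 s
tau = 0.484 ms
Cutoff frequency: fc = 1 / (2*pi*R*C).
fc = 1 / (2*pi*0.000484) = 328.83 Hz

tau = 0.484 ms, fc = 328.83 Hz


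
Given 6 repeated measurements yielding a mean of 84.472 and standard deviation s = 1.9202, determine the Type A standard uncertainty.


The standard uncertainty for Type A evaluation is u = s / sqrt(n).
u = 1.9202 / sqrt(6)
u = 1.9202 / 2.4495
u = 0.7839

0.7839


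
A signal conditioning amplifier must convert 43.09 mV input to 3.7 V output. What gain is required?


Gain = Vout / Vin (converting to same units).
G = 3.7 V / 43.09 mV
G = 3700.0 mV / 43.09 mV
G = 85.87

85.87


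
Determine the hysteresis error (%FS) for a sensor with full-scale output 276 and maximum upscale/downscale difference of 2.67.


Hysteresis = (max difference / full scale) * 100%.
H = (2.67 / 276) * 100
H = 0.967 %FS

0.967 %FS


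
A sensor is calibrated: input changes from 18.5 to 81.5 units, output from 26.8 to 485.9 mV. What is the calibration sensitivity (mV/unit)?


Sensitivity = (y2 - y1) / (x2 - x1).
S = (485.9 - 26.8) / (81.5 - 18.5)
S = 459.1 / 63.0
S = 7.2873 mV/unit

7.2873 mV/unit


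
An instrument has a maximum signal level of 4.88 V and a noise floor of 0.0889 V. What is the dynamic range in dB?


Dynamic range = 20 * log10(Vmax / Vnoise).
DR = 20 * log10(4.88 / 0.0889)
DR = 20 * log10(54.89)
DR = 34.79 dB

34.79 dB


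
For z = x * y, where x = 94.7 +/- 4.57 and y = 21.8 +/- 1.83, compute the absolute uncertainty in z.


For a product z = x*y, the relative uncertainty is:
uz/z = sqrt((ux/x)^2 + (uy/y)^2)
Relative uncertainties: ux/x = 4.57/94.7 = 0.048258
uy/y = 1.83/21.8 = 0.083945
z = 94.7 * 21.8 = 2064.5
uz = 2064.5 * sqrt(0.048258^2 + 0.083945^2) = 199.896

199.896


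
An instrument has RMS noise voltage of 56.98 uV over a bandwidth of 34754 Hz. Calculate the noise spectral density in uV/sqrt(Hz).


Noise spectral density = Vrms / sqrt(BW).
NSD = 56.98 / sqrt(34754)
NSD = 56.98 / 186.4242
NSD = 0.3056 uV/sqrt(Hz)

0.3056 uV/sqrt(Hz)


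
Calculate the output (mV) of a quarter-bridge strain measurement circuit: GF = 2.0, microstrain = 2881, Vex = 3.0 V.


Quarter bridge output: Vout = (GF * epsilon * Vex) / 4.
Vout = (2.0 * 2881e-6 * 3.0) / 4
Vout = 0.017286 / 4 V
Vout = 0.0043215 V = 4.3215 mV

4.3215 mV


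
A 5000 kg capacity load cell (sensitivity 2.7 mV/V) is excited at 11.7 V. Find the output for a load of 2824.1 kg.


Vout = rated_output * Vex * (load / capacity).
Vout = 2.7 * 11.7 * (2824.1 / 5000)
Vout = 2.7 * 11.7 * 0.56482
Vout = 17.843 mV

17.843 mV


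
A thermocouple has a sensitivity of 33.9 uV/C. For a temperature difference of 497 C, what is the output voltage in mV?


The thermocouple output V = sensitivity * dT.
V = 33.9 uV/C * 497 C
V = 16848.3 uV
V = 16.848 mV

16.848 mV


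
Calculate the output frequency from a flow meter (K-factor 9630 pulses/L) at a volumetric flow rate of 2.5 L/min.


Frequency = K * Q / 60 (converting L/min to L/s).
f = 9630 * 2.5 / 60
f = 24075.0 / 60
f = 401.25 Hz

401.25 Hz


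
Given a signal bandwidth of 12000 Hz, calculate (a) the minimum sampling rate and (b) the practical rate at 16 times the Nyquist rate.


By Nyquist theorem, fs_min = 2 * fmax.
fs_min = 2 * 12000 = 24000 Hz
Practical rate = 16 * fs_min = 16 * 24000 = 384000 Hz

fs_min = 24000 Hz, fs_practical = 384000 Hz


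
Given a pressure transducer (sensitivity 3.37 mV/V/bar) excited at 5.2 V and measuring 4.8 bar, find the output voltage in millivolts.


Output = sensitivity * Vex * P.
Vout = 3.37 * 5.2 * 4.8
Vout = 17.524 * 4.8
Vout = 84.12 mV

84.12 mV


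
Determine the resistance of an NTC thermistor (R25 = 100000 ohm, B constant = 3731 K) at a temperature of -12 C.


NTC thermistor equation: Rt = R25 * exp(B * (1/T - 1/T25)).
T in Kelvin: 261.15 K, T25 = 298.15 K
1/T - 1/T25 = 1/261.15 - 1/298.15 = 0.0004752
B * (1/T - 1/T25) = 3731 * 0.0004752 = 1.773
Rt = 100000 * exp(1.773) = 588833.4 ohm

588833.4 ohm


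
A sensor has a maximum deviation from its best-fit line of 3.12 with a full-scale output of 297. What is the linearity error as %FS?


Linearity error = (max deviation / full scale) * 100%.
Linearity = (3.12 / 297) * 100
Linearity = 1.051 %FS

1.051 %FS


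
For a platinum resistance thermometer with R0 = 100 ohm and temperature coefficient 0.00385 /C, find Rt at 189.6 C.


The RTD equation: Rt = R0 * (1 + alpha * T).
Rt = 100 * (1 + 0.00385 * 189.6)
Rt = 100 * (1 + 0.72996)
Rt = 100 * 1.72996
Rt = 172.996 ohm

172.996 ohm


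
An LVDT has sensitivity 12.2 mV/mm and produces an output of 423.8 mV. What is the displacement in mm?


Displacement = Vout / sensitivity.
d = 423.8 / 12.2
d = 34.738 mm

34.738 mm


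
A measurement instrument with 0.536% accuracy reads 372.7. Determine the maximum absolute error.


Absolute error = (accuracy% / 100) * reading.
Error = (0.536 / 100) * 372.7
Error = 0.00536 * 372.7
Error = 1.9977

1.9977


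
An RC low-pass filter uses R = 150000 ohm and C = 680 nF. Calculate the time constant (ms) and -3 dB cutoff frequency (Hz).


Time constant: tau = R * C.
tau = 150000 * 6.80e-07 = 0.102 s
tau = 102.0 ms
Cutoff frequency: fc = 1 / (2*pi*R*C).
fc = 1 / (2*pi*0.102) = 1.56 Hz

tau = 102.0 ms, fc = 1.56 Hz


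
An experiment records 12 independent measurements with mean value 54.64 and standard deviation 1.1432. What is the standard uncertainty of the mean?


The standard uncertainty for Type A evaluation is u = s / sqrt(n).
u = 1.1432 / sqrt(12)
u = 1.1432 / 3.4641
u = 0.33

0.33


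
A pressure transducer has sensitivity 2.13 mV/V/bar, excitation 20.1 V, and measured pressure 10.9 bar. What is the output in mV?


Output = sensitivity * Vex * P.
Vout = 2.13 * 20.1 * 10.9
Vout = 42.813 * 10.9
Vout = 466.66 mV

466.66 mV


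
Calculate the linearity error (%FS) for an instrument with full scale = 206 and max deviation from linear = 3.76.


Linearity error = (max deviation / full scale) * 100%.
Linearity = (3.76 / 206) * 100
Linearity = 1.825 %FS

1.825 %FS


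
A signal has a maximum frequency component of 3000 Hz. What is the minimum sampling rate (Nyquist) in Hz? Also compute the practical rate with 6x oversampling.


By Nyquist theorem, fs_min = 2 * fmax.
fs_min = 2 * 3000 = 6000 Hz
Practical rate = 6 * fs_min = 6 * 6000 = 36000 Hz

fs_min = 6000 Hz, fs_practical = 36000 Hz


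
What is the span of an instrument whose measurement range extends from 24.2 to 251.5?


Span = upper range - lower range.
Span = 251.5 - (24.2)
Span = 227.3

227.3


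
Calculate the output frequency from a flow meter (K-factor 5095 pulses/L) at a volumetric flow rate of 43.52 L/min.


Frequency = K * Q / 60 (converting L/min to L/s).
f = 5095 * 43.52 / 60
f = 221734.4 / 60
f = 3695.57 Hz

3695.57 Hz


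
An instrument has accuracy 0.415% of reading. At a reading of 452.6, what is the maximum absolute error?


Absolute error = (accuracy% / 100) * reading.
Error = (0.415 / 100) * 452.6
Error = 0.00415 * 452.6
Error = 1.8783

1.8783


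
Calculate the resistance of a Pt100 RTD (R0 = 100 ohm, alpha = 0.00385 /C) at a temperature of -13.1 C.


The RTD equation: Rt = R0 * (1 + alpha * T).
Rt = 100 * (1 + 0.00385 * -13.1)
Rt = 100 * (1 + -0.050435)
Rt = 100 * 0.949565
Rt = 94.957 ohm

94.957 ohm


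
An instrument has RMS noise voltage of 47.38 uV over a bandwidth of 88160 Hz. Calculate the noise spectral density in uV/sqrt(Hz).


Noise spectral density = Vrms / sqrt(BW).
NSD = 47.38 / sqrt(88160)
NSD = 47.38 / 296.9175
NSD = 0.1596 uV/sqrt(Hz)

0.1596 uV/sqrt(Hz)


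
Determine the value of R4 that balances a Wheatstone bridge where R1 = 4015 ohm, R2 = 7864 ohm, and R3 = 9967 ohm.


At balance: R1*R4 = R2*R3, so R4 = R2*R3/R1.
R4 = 7864 * 9967 / 4015
R4 = 78380488 / 4015
R4 = 19521.91 ohm

19521.91 ohm


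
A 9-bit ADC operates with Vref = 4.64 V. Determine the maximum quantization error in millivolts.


The maximum quantization error is +/- LSB/2.
LSB = Vref / 2^n = 4.64 / 512 = 0.0090625 V
Max error = LSB / 2 = 0.0090625 / 2 = 0.00453125 V
Max error = 4.5312 mV

4.5312 mV


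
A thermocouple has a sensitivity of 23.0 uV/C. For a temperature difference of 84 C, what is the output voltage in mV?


The thermocouple output V = sensitivity * dT.
V = 23.0 uV/C * 84 C
V = 1932.0 uV
V = 1.932 mV

1.932 mV


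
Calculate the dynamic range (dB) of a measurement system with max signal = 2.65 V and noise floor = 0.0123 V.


Dynamic range = 20 * log10(Vmax / Vnoise).
DR = 20 * log10(2.65 / 0.0123)
DR = 20 * log10(215.45)
DR = 46.67 dB

46.67 dB


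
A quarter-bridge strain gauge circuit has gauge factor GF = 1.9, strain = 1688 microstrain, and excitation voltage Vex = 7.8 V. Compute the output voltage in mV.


Quarter bridge output: Vout = (GF * epsilon * Vex) / 4.
Vout = (1.9 * 1688e-6 * 7.8) / 4
Vout = 0.02501616 / 4 V
Vout = 0.00625404 V = 6.254 mV

6.254 mV


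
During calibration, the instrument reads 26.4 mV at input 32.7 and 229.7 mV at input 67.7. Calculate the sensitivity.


Sensitivity = (y2 - y1) / (x2 - x1).
S = (229.7 - 26.4) / (67.7 - 32.7)
S = 203.3 / 35.0
S = 5.8086 mV/unit

5.8086 mV/unit


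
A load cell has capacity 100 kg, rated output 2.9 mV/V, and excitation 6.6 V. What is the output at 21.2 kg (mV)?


Vout = rated_output * Vex * (load / capacity).
Vout = 2.9 * 6.6 * (21.2 / 100)
Vout = 2.9 * 6.6 * 0.212
Vout = 4.058 mV

4.058 mV


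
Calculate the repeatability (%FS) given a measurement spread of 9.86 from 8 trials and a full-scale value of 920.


Repeatability = (spread / full scale) * 100%.
R = (9.86 / 920) * 100
R = 1.072 %FS

1.072 %FS


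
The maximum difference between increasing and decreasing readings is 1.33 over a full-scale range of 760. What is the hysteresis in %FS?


Hysteresis = (max difference / full scale) * 100%.
H = (1.33 / 760) * 100
H = 0.175 %FS

0.175 %FS


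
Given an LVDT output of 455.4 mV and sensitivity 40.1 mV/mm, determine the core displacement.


Displacement = Vout / sensitivity.
d = 455.4 / 40.1
d = 11.357 mm

11.357 mm


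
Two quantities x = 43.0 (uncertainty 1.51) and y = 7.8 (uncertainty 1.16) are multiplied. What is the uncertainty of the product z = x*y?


For a product z = x*y, the relative uncertainty is:
uz/z = sqrt((ux/x)^2 + (uy/y)^2)
Relative uncertainties: ux/x = 1.51/43.0 = 0.035116
uy/y = 1.16/7.8 = 0.148718
z = 43.0 * 7.8 = 335.4
uz = 335.4 * sqrt(0.035116^2 + 0.148718^2) = 51.252

51.252


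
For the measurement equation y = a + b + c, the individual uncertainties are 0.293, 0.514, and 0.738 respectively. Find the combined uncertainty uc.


For a sum of independent quantities, uc = sqrt(u1^2 + u2^2 + u3^2).
uc = sqrt(0.293^2 + 0.514^2 + 0.738^2)
uc = sqrt(0.085849 + 0.264196 + 0.544644)
uc = 0.9459

0.9459


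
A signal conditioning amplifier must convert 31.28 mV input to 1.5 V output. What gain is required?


Gain = Vout / Vin (converting to same units).
G = 1.5 V / 31.28 mV
G = 1500.0 mV / 31.28 mV
G = 47.95

47.95


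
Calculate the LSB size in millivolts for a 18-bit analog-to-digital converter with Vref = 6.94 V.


The resolution (LSB) of an ADC is Vref / 2^n.
LSB = 6.94 / 2^18
LSB = 6.94 / 262144
LSB = 2.647e-05 V = 0.026474 mV

0.026474 mV


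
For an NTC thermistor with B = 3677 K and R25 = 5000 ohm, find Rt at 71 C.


NTC thermistor equation: Rt = R25 * exp(B * (1/T - 1/T25)).
T in Kelvin: 344.15 K, T25 = 298.15 K
1/T - 1/T25 = 1/344.15 - 1/298.15 = -0.00044831
B * (1/T - 1/T25) = 3677 * -0.00044831 = -1.6484
Rt = 5000 * exp(-1.6484) = 961.8 ohm

961.8 ohm


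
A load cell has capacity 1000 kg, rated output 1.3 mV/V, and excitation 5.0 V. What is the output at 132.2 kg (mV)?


Vout = rated_output * Vex * (load / capacity).
Vout = 1.3 * 5.0 * (132.2 / 1000)
Vout = 1.3 * 5.0 * 0.1322
Vout = 0.859 mV

0.859 mV


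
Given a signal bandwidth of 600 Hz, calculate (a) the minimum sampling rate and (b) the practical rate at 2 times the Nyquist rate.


By Nyquist theorem, fs_min = 2 * fmax.
fs_min = 2 * 600 = 1200 Hz
Practical rate = 2 * fs_min = 2 * 1200 = 2400 Hz

fs_min = 1200 Hz, fs_practical = 2400 Hz


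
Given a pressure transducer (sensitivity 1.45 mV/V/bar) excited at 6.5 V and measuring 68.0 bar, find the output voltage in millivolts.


Output = sensitivity * Vex * P.
Vout = 1.45 * 6.5 * 68.0
Vout = 9.425 * 68.0
Vout = 640.9 mV

640.9 mV


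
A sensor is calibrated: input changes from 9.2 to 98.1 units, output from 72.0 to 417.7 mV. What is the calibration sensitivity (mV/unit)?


Sensitivity = (y2 - y1) / (x2 - x1).
S = (417.7 - 72.0) / (98.1 - 9.2)
S = 345.7 / 88.9
S = 3.8886 mV/unit

3.8886 mV/unit


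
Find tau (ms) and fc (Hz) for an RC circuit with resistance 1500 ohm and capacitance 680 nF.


Time constant: tau = R * C.
tau = 1500 * 6.80e-07 = 0.00102 s
tau = 1.02 ms
Cutoff frequency: fc = 1 / (2*pi*R*C).
fc = 1 / (2*pi*0.00102) = 156.03 Hz

tau = 1.02 ms, fc = 156.03 Hz


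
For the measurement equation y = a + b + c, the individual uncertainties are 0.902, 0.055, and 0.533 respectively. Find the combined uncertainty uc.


For a sum of independent quantities, uc = sqrt(u1^2 + u2^2 + u3^2).
uc = sqrt(0.902^2 + 0.055^2 + 0.533^2)
uc = sqrt(0.813604 + 0.003025 + 0.284089)
uc = 1.0492

1.0492


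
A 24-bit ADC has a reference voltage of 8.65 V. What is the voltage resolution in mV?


The resolution (LSB) of an ADC is Vref / 2^n.
LSB = 8.65 / 2^24
LSB = 8.65 / 16777216
LSB = 5.2e-07 V = 0.00051558 mV

0.00051558 mV


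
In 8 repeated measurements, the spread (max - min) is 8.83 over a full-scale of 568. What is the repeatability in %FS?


Repeatability = (spread / full scale) * 100%.
R = (8.83 / 568) * 100
R = 1.555 %FS

1.555 %FS


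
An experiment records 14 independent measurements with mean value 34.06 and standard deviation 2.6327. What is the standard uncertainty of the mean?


The standard uncertainty for Type A evaluation is u = s / sqrt(n).
u = 2.6327 / sqrt(14)
u = 2.6327 / 3.7417
u = 0.7036

0.7036


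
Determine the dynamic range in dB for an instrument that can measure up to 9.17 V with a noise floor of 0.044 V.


Dynamic range = 20 * log10(Vmax / Vnoise).
DR = 20 * log10(9.17 / 0.044)
DR = 20 * log10(208.41)
DR = 46.38 dB

46.38 dB


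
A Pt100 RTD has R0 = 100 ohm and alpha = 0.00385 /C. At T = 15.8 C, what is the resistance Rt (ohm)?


The RTD equation: Rt = R0 * (1 + alpha * T).
Rt = 100 * (1 + 0.00385 * 15.8)
Rt = 100 * (1 + 0.06083)
Rt = 100 * 1.06083
Rt = 106.083 ohm

106.083 ohm


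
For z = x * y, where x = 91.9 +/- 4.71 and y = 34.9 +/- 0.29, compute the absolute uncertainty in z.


For a product z = x*y, the relative uncertainty is:
uz/z = sqrt((ux/x)^2 + (uy/y)^2)
Relative uncertainties: ux/x = 4.71/91.9 = 0.051251
uy/y = 0.29/34.9 = 0.008309
z = 91.9 * 34.9 = 3207.3
uz = 3207.3 * sqrt(0.051251^2 + 0.008309^2) = 166.525

166.525


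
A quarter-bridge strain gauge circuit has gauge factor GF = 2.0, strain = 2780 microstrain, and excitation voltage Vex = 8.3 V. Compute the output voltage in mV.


Quarter bridge output: Vout = (GF * epsilon * Vex) / 4.
Vout = (2.0 * 2780e-6 * 8.3) / 4
Vout = 0.046148 / 4 V
Vout = 0.011537 V = 11.537 mV

11.537 mV


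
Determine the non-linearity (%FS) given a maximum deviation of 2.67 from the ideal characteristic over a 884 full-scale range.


Linearity error = (max deviation / full scale) * 100%.
Linearity = (2.67 / 884) * 100
Linearity = 0.302 %FS

0.302 %FS


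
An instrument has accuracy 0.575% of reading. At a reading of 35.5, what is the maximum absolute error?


Absolute error = (accuracy% / 100) * reading.
Error = (0.575 / 100) * 35.5
Error = 0.00575 * 35.5
Error = 0.2041

0.2041


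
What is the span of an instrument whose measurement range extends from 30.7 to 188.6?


Span = upper range - lower range.
Span = 188.6 - (30.7)
Span = 157.9

157.9


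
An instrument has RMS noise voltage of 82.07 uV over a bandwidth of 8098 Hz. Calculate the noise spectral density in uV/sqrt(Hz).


Noise spectral density = Vrms / sqrt(BW).
NSD = 82.07 / sqrt(8098)
NSD = 82.07 / 89.9889
NSD = 0.912 uV/sqrt(Hz)

0.912 uV/sqrt(Hz)


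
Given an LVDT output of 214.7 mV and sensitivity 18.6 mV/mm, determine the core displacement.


Displacement = Vout / sensitivity.
d = 214.7 / 18.6
d = 11.543 mm

11.543 mm


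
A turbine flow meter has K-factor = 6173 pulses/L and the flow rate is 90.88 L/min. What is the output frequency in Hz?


Frequency = K * Q / 60 (converting L/min to L/s).
f = 6173 * 90.88 / 60
f = 561002.24 / 60
f = 9350.04 Hz

9350.04 Hz


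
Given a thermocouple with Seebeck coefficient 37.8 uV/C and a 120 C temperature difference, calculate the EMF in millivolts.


The thermocouple output V = sensitivity * dT.
V = 37.8 uV/C * 120 C
V = 4536.0 uV
V = 4.536 mV

4.536 mV


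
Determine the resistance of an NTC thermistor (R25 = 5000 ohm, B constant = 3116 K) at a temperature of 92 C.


NTC thermistor equation: Rt = R25 * exp(B * (1/T - 1/T25)).
T in Kelvin: 365.15 K, T25 = 298.15 K
1/T - 1/T25 = 1/365.15 - 1/298.15 = -0.00061542
B * (1/T - 1/T25) = 3116 * -0.00061542 = -1.9176
Rt = 5000 * exp(-1.9176) = 734.8 ohm

734.8 ohm


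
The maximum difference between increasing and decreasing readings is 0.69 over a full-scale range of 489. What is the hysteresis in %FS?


Hysteresis = (max difference / full scale) * 100%.
H = (0.69 / 489) * 100
H = 0.141 %FS

0.141 %FS


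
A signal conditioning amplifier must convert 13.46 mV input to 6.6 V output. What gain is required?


Gain = Vout / Vin (converting to same units).
G = 6.6 V / 13.46 mV
G = 6600.0 mV / 13.46 mV
G = 490.34

490.34


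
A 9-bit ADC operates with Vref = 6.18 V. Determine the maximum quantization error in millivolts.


The maximum quantization error is +/- LSB/2.
LSB = Vref / 2^n = 6.18 / 512 = 0.01207031 V
Max error = LSB / 2 = 0.01207031 / 2 = 0.00603516 V
Max error = 6.0352 mV

6.0352 mV


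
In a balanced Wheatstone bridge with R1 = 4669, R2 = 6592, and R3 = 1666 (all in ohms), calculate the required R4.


At balance: R1*R4 = R2*R3, so R4 = R2*R3/R1.
R4 = 6592 * 1666 / 4669
R4 = 10982272 / 4669
R4 = 2352.17 ohm

2352.17 ohm


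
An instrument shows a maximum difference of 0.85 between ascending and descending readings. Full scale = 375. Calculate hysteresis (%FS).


Hysteresis = (max difference / full scale) * 100%.
H = (0.85 / 375) * 100
H = 0.227 %FS

0.227 %FS


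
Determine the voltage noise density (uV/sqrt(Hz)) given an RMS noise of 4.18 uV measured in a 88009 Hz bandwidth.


Noise spectral density = Vrms / sqrt(BW).
NSD = 4.18 / sqrt(88009)
NSD = 4.18 / 296.6631
NSD = 0.0141 uV/sqrt(Hz)

0.0141 uV/sqrt(Hz)


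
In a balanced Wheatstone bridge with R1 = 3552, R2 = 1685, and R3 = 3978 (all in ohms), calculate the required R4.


At balance: R1*R4 = R2*R3, so R4 = R2*R3/R1.
R4 = 1685 * 3978 / 3552
R4 = 6702930 / 3552
R4 = 1887.09 ohm

1887.09 ohm


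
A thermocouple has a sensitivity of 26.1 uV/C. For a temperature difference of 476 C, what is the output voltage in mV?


The thermocouple output V = sensitivity * dT.
V = 26.1 uV/C * 476 C
V = 12423.6 uV
V = 12.424 mV

12.424 mV


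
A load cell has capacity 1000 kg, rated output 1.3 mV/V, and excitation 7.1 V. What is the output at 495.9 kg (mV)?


Vout = rated_output * Vex * (load / capacity).
Vout = 1.3 * 7.1 * (495.9 / 1000)
Vout = 1.3 * 7.1 * 0.4959
Vout = 4.577 mV

4.577 mV


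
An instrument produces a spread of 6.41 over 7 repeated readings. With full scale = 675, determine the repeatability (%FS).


Repeatability = (spread / full scale) * 100%.
R = (6.41 / 675) * 100
R = 0.95 %FS

0.95 %FS


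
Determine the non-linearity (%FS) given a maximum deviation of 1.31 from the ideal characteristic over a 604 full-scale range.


Linearity error = (max deviation / full scale) * 100%.
Linearity = (1.31 / 604) * 100
Linearity = 0.217 %FS

0.217 %FS


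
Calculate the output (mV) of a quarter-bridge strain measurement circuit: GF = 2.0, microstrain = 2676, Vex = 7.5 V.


Quarter bridge output: Vout = (GF * epsilon * Vex) / 4.
Vout = (2.0 * 2676e-6 * 7.5) / 4
Vout = 0.04014 / 4 V
Vout = 0.010035 V = 10.035 mV

10.035 mV


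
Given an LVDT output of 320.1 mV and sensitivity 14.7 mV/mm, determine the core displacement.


Displacement = Vout / sensitivity.
d = 320.1 / 14.7
d = 21.776 mm

21.776 mm


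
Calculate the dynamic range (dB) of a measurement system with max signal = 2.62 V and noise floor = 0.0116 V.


Dynamic range = 20 * log10(Vmax / Vnoise).
DR = 20 * log10(2.62 / 0.0116)
DR = 20 * log10(225.86)
DR = 47.08 dB

47.08 dB


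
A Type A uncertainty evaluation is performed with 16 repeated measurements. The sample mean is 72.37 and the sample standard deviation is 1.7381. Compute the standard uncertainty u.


The standard uncertainty for Type A evaluation is u = s / sqrt(n).
u = 1.7381 / sqrt(16)
u = 1.7381 / 4.0
u = 0.4345

0.4345


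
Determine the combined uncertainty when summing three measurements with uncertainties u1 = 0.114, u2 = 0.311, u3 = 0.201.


For a sum of independent quantities, uc = sqrt(u1^2 + u2^2 + u3^2).
uc = sqrt(0.114^2 + 0.311^2 + 0.201^2)
uc = sqrt(0.012996 + 0.096721 + 0.040401)
uc = 0.3875

0.3875


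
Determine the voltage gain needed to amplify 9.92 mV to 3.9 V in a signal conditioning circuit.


Gain = Vout / Vin (converting to same units).
G = 3.9 V / 9.92 mV
G = 3900.0 mV / 9.92 mV
G = 393.15

393.15


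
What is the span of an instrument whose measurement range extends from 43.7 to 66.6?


Span = upper range - lower range.
Span = 66.6 - (43.7)
Span = 22.9

22.9


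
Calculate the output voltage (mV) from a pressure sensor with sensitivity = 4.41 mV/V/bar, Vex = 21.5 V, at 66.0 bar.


Output = sensitivity * Vex * P.
Vout = 4.41 * 21.5 * 66.0
Vout = 94.815 * 66.0
Vout = 6257.79 mV

6257.79 mV


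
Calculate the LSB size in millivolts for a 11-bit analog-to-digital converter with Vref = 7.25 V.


The resolution (LSB) of an ADC is Vref / 2^n.
LSB = 7.25 / 2^11
LSB = 7.25 / 2048
LSB = 0.00354004 V = 3.54003906 mV

3.54003906 mV


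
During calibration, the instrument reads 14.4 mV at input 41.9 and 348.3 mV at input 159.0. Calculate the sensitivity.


Sensitivity = (y2 - y1) / (x2 - x1).
S = (348.3 - 14.4) / (159.0 - 41.9)
S = 333.9 / 117.1
S = 2.8514 mV/unit

2.8514 mV/unit


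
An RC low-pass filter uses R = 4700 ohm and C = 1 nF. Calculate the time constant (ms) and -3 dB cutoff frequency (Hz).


Time constant: tau = R * C.
tau = 4700 * 1.00e-09 = 4.7e-06 s
tau = 0.0047 ms
Cutoff frequency: fc = 1 / (2*pi*R*C).
fc = 1 / (2*pi*4.7e-06) = 33862.75 Hz

tau = 0.0047 ms, fc = 33862.75 Hz


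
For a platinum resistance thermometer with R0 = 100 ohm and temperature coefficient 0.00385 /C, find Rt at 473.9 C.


The RTD equation: Rt = R0 * (1 + alpha * T).
Rt = 100 * (1 + 0.00385 * 473.9)
Rt = 100 * (1 + 1.824515)
Rt = 100 * 2.824515
Rt = 282.452 ohm

282.452 ohm


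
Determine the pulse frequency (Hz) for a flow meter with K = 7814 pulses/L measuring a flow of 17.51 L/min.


Frequency = K * Q / 60 (converting L/min to L/s).
f = 7814 * 17.51 / 60
f = 136823.14 / 60
f = 2280.39 Hz

2280.39 Hz


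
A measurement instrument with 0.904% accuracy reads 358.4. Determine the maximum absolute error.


Absolute error = (accuracy% / 100) * reading.
Error = (0.904 / 100) * 358.4
Error = 0.00904 * 358.4
Error = 3.2399

3.2399


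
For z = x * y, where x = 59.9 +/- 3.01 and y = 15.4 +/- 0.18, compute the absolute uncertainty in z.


For a product z = x*y, the relative uncertainty is:
uz/z = sqrt((ux/x)^2 + (uy/y)^2)
Relative uncertainties: ux/x = 3.01/59.9 = 0.05025
uy/y = 0.18/15.4 = 0.011688
z = 59.9 * 15.4 = 922.5
uz = 922.5 * sqrt(0.05025^2 + 0.011688^2) = 47.591

47.591


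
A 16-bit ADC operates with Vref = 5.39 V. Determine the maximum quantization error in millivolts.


The maximum quantization error is +/- LSB/2.
LSB = Vref / 2^n = 5.39 / 65536 = 8.224e-05 V
Max error = LSB / 2 = 8.224e-05 / 2 = 4.112e-05 V
Max error = 0.0411 mV

0.0411 mV


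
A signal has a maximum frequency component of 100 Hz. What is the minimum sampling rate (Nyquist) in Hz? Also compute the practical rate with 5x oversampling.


By Nyquist theorem, fs_min = 2 * fmax.
fs_min = 2 * 100 = 200 Hz
Practical rate = 5 * fs_min = 5 * 200 = 1000 Hz

fs_min = 200 Hz, fs_practical = 1000 Hz


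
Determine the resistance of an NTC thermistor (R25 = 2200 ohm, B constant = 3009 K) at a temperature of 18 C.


NTC thermistor equation: Rt = R25 * exp(B * (1/T - 1/T25)).
T in Kelvin: 291.15 K, T25 = 298.15 K
1/T - 1/T25 = 1/291.15 - 1/298.15 = 8.064e-05
B * (1/T - 1/T25) = 3009 * 8.064e-05 = 0.2426
Rt = 2200 * exp(0.2426) = 2804.2 ohm

2804.2 ohm


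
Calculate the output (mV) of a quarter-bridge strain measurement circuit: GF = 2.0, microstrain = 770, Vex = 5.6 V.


Quarter bridge output: Vout = (GF * epsilon * Vex) / 4.
Vout = (2.0 * 770e-6 * 5.6) / 4
Vout = 0.008624 / 4 V
Vout = 0.002156 V = 2.156 mV

2.156 mV
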